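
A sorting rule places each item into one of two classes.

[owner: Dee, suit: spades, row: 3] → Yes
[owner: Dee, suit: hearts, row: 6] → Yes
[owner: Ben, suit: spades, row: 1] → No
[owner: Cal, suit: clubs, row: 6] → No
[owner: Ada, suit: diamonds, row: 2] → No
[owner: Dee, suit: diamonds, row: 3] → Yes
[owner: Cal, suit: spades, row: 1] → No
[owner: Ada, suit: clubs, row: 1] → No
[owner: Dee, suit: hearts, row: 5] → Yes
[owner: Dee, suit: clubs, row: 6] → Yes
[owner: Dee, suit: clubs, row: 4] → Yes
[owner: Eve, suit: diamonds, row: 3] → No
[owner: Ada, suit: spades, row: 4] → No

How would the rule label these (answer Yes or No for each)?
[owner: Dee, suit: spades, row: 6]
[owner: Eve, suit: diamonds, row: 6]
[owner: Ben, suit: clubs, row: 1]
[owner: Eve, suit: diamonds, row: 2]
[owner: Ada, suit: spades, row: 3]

The classifier is using: owner is Dee.
[owner: Dee, suit: spades, row: 6]: owner is Dee, satisfies this → Yes.
[owner: Eve, suit: diamonds, row: 6]: owner is Eve, fails the rule → No.
[owner: Ben, suit: clubs, row: 1]: owner is Ben, fails the rule → No.
[owner: Eve, suit: diamonds, row: 2]: owner is Eve, fails the rule → No.
[owner: Ada, suit: spades, row: 3]: owner is Ada, fails the rule → No.

Yes, No, No, No, No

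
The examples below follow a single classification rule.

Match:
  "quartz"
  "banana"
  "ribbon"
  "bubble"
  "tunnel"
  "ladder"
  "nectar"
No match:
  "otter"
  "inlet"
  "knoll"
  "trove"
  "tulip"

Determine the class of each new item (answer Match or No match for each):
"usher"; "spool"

Every 'Match' example satisfies: even length. None of the 'No match' examples do.
No match: "usher", since length 5.
No match: "spool", since length 5.

No match, No match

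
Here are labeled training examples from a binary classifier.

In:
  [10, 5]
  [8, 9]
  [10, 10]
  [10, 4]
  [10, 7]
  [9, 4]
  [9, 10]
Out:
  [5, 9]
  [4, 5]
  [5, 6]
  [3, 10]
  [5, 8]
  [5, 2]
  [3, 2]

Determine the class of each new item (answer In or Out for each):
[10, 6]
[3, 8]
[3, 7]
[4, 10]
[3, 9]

In, Out, Out, Out, Out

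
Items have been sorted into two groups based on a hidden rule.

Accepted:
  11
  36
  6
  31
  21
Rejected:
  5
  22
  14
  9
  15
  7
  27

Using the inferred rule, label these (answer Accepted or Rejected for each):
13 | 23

Rejected, Rejected

The common property of the 'Accepted' items is: ≡ 1 (mod 5). No 'Rejected' item has it.
13 → 13 mod 5 = 3 → Rejected.
23 → 23 mod 5 = 3 → Rejected.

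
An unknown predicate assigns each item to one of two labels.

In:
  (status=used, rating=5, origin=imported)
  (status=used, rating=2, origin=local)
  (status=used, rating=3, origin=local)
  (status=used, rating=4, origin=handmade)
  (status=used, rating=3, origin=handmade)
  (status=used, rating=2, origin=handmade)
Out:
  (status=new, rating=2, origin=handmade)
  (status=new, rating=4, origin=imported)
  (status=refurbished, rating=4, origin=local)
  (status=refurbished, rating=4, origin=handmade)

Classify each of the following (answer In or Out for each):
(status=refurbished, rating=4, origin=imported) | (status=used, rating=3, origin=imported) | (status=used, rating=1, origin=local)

Rule: status is used. This holds for each 'In' example and fails for each 'Out' one.
(status=refurbished, rating=4, origin=imported) → status is refurbished → Out.
(status=used, rating=3, origin=imported) → status is used → In.
(status=used, rating=1, origin=local) → status is used → In.

Out, In, In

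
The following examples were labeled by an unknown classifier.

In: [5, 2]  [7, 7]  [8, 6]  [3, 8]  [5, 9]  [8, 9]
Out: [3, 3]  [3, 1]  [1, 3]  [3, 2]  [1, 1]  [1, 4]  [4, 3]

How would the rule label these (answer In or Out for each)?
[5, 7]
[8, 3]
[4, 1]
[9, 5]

The common property of the 'In' items is: max ≥ 5. No 'Out' item has it.
[5, 7]: In (max 7). [8, 3]: In (max 8). [4, 1]: Out (max 4). [9, 5]: In (max 9).

In, In, Out, In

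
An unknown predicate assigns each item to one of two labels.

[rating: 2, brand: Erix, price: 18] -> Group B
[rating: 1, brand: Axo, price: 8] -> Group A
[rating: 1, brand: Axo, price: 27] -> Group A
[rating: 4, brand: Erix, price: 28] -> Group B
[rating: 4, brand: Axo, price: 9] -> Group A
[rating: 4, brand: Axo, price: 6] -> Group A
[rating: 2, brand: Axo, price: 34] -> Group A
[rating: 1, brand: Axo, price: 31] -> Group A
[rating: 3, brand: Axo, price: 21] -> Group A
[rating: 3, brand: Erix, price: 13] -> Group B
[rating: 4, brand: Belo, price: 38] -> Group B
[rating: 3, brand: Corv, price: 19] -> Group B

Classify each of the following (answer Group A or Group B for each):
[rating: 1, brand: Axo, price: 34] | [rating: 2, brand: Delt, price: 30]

Checking candidate rules against both groups, what survives is: brand is Axo.
[rating: 1, brand: Axo, price: 34]: brand is Axo — matches, so Group A. [rating: 2, brand: Delt, price: 30]: brand is Delt — does not pass, so Group B.

Group A, Group B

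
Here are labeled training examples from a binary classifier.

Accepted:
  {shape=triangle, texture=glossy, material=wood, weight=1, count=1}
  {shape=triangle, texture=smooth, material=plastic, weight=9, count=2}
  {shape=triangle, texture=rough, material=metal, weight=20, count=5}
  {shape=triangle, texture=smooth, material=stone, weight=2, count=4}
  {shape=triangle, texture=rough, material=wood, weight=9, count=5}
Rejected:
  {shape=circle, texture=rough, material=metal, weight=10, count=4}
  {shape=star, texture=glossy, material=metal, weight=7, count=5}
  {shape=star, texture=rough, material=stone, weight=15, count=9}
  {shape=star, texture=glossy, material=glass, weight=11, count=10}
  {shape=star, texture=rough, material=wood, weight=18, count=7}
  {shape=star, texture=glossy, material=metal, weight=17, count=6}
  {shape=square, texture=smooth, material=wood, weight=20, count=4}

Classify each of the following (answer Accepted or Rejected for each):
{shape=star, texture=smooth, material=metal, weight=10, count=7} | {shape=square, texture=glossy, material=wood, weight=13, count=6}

Rejected, Rejected

All 'Accepted' examples share one property — shape is triangle — and every 'Rejected' example lacks it.
{shape=star, texture=smooth, material=metal, weight=10, count=7} — shape is star, hence Rejected.
{shape=square, texture=glossy, material=wood, weight=13, count=6} — shape is square, hence Rejected.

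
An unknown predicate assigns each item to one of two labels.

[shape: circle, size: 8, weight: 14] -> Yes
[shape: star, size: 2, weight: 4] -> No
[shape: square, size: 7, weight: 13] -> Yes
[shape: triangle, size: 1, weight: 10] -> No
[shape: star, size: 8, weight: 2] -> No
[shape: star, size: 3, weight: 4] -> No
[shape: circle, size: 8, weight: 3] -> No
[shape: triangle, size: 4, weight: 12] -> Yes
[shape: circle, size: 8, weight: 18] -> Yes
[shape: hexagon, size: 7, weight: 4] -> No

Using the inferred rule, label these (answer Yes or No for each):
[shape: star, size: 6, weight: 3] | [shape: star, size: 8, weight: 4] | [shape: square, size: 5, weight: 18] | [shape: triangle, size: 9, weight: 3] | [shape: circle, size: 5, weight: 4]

No, No, Yes, No, No

One predicate separates the groups cleanly: weight ≥ 12.
[shape: star, size: 6, weight: 3] → weight = 3 → No.
[shape: star, size: 8, weight: 4] → weight = 4 → No.
[shape: square, size: 5, weight: 18] → weight = 18 → Yes.
[shape: triangle, size: 9, weight: 3] → weight = 3 → No.
[shape: circle, size: 5, weight: 4] → weight = 4 → No.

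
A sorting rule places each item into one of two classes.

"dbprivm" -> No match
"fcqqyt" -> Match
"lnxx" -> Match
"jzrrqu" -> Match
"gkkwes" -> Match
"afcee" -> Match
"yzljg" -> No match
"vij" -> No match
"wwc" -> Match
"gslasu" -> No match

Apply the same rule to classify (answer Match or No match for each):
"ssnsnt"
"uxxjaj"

The simplest hypothesis consistent with all the labels is: has a double letter.
"ssnsnt": 'ss' doubled, fits → Match. "uxxjaj": 'xx' doubled, fits → Match.

Match, Match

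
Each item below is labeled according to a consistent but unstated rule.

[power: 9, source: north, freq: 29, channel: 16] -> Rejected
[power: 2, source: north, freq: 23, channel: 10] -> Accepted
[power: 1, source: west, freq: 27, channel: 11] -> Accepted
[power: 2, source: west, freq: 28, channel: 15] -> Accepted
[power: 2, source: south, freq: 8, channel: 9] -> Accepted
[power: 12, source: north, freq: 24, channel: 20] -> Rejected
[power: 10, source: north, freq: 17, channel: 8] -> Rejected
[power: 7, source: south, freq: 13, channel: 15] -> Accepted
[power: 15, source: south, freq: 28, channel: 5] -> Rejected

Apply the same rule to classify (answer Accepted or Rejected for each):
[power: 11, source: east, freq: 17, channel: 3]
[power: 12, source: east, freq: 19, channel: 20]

Rule: power ≤ 7. This holds for each 'Accepted' example and fails for each 'Rejected' one.

Rejected, Rejected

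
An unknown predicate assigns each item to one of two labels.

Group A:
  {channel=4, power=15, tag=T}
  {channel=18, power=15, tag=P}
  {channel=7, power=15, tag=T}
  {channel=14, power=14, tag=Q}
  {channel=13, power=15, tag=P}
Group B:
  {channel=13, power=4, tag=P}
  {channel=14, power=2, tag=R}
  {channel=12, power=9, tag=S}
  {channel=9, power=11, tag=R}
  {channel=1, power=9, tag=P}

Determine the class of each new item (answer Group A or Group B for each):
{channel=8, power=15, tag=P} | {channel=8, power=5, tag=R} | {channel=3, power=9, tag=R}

A rule that fits every label: power ≥ 14 — true of each 'Group A' example, false of each 'Group B' one.
{channel=8, power=15, tag=P} → power = 15 → Group A. {channel=8, power=5, tag=R} → power = 5 → Group B. {channel=3, power=9, tag=R} → power = 9 → Group B.

Group A, Group B, Group B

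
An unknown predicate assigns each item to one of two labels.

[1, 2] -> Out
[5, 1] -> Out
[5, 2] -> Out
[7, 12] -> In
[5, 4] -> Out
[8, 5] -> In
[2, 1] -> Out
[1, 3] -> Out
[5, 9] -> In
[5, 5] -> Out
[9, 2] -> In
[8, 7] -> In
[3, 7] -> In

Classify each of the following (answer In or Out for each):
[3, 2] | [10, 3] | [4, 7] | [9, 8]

Out, In, In, In

The rule appears to be: max ≥ 7.
[3, 2]: max 3, doesn't qualify → Out. [10, 3]: max 10, has this property → In. [4, 7]: max 7, has this property → In. [9, 8]: max 9, has this property → In.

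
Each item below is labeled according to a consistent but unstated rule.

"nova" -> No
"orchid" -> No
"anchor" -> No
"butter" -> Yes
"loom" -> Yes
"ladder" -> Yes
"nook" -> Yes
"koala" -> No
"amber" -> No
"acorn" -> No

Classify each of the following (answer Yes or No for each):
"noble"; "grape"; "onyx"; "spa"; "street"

No, No, No, No, Yes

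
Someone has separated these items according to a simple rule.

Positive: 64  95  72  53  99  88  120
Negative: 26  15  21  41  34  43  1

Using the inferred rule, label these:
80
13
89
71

The pattern is that an item is 'Positive' exactly when: at least 53.

Positive, Negative, Positive, Positive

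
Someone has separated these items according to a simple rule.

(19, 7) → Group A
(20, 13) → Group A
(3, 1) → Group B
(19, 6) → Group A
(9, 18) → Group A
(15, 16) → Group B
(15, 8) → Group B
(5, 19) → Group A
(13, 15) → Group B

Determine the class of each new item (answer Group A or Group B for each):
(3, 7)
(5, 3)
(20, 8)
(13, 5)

Group B, Group B, Group A, Group B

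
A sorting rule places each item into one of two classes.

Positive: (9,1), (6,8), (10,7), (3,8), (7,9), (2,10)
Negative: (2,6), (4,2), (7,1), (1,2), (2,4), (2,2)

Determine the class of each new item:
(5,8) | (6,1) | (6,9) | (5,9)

Positive, Negative, Positive, Positive

A rule that fits every label: sum ≥ 10 — true of each 'Positive' example, false of each 'Negative' one.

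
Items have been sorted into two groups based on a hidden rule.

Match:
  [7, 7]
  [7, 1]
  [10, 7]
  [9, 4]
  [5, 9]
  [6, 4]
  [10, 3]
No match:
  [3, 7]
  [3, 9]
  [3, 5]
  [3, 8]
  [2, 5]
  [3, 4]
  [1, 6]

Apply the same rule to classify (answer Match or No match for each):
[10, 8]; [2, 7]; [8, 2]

Match, No match, Match

The rule appears to be: first ≥ 4.
[10, 8]: first 10, meets the rule → Match. [2, 7]: first 2, doesn't match → No match. [8, 2]: first 8, meets the rule → Match.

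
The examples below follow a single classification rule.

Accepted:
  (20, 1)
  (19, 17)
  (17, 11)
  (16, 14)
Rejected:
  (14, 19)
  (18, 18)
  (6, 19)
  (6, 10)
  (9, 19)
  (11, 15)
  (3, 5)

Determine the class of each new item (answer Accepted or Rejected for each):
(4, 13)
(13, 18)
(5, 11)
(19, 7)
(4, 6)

One predicate separates the groups cleanly: first > second.

Rejected, Rejected, Rejected, Accepted, Rejected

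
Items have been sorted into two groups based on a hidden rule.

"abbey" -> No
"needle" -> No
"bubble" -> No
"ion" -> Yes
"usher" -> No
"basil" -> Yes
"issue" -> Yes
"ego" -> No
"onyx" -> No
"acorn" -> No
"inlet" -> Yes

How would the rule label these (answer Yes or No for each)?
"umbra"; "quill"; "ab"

No, Yes, No

Comparing the two groups points to one rule — contains 'i'.
"umbra" → no 'i' → No. "quill" → has 'i' → Yes. "ab" → no 'i' → No.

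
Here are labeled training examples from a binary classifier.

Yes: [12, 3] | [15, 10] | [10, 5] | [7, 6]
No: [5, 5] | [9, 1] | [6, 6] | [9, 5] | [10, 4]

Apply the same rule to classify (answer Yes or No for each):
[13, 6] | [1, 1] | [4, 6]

The common property of the 'Yes' items is: sum is odd. No 'No' item has it.
[13, 6]: Yes (13+6 = 19). [1, 1]: No (1+1 = 2). [4, 6]: No (4+6 = 10).

Yes, No, No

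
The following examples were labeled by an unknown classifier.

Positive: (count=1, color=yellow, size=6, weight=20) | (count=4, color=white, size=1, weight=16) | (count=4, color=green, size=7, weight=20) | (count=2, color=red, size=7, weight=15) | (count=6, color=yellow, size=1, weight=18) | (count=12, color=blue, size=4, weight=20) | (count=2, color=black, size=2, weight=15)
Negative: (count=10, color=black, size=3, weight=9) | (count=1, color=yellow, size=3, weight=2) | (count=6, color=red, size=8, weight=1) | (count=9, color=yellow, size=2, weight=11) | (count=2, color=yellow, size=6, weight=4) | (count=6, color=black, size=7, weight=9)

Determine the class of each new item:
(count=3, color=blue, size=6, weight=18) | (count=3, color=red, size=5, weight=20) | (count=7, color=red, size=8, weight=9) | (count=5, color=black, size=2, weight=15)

The pattern is that an item is 'Positive' exactly when: weight ≥ 15.
Positive: (count=3, color=blue, size=6, weight=18), since weight = 18. Positive: (count=3, color=red, size=5, weight=20), since weight = 20. Negative: (count=7, color=red, size=8, weight=9), since weight = 9. Positive: (count=5, color=black, size=2, weight=15), since weight = 15.

Positive, Positive, Negative, Positive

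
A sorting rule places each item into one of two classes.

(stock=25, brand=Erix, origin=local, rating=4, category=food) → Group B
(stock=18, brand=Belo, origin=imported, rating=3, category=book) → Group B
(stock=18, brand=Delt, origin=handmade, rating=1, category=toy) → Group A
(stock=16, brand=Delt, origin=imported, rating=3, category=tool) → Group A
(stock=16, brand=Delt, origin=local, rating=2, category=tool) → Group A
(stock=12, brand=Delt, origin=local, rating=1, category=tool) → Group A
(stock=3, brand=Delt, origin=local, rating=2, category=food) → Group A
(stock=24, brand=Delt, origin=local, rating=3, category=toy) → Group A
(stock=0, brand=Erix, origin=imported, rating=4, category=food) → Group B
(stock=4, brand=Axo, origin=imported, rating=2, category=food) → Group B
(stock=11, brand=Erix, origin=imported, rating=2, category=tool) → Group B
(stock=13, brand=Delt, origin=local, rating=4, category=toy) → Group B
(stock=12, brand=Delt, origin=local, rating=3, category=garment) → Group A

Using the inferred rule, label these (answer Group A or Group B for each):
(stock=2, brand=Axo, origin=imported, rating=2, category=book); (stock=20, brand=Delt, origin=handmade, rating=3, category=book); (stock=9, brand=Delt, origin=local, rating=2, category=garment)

A rule that fits every label: brand is Delt AND rating ≤ 3 — true of each 'Group A' example, false of each 'Group B' one.
(stock=2, brand=Axo, origin=imported, rating=2, category=book) — brand is Axo, rating = 2, hence Group B. (stock=20, brand=Delt, origin=handmade, rating=3, category=book) — brand is Delt, rating = 3, hence Group A. (stock=9, brand=Delt, origin=local, rating=2, category=garment) — brand is Delt, rating = 2, hence Group A.

Group B, Group A, Group A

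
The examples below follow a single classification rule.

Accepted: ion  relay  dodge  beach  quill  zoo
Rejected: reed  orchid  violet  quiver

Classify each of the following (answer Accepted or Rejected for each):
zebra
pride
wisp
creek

Accepted, Accepted, Rejected, Accepted

The common property of the 'Accepted' items is: odd length. No 'Rejected' item has it.
zebra: length 5, qualifies → Accepted. pride: length 5, qualifies → Accepted. wisp: length 4, does not satisfy this → Rejected. creek: length 5, qualifies → Accepted.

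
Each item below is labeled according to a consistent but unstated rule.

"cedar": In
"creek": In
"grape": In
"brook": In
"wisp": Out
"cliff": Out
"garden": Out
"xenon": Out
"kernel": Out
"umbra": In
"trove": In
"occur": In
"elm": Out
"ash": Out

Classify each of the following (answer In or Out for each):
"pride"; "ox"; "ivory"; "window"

Every 'In' example satisfies: odd length AND contains 'r'. None of the 'Out' examples do.

In, Out, In, Out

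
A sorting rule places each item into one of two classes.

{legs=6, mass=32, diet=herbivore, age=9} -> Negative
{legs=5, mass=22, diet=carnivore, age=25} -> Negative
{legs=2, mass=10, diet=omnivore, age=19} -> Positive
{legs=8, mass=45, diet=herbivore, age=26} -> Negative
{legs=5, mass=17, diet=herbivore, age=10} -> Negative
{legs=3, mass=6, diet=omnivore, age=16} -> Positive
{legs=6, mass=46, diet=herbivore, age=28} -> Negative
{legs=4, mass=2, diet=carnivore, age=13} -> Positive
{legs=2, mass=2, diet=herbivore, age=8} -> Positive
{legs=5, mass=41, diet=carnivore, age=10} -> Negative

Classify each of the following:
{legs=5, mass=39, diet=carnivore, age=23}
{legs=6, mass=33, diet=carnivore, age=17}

Negative, Negative

Rule: legs ≤ 4. This holds for each 'Positive' example and fails for each 'Negative' one.
{legs=5, mass=39, diet=carnivore, age=23}: legs = 5, does not fit → Negative. {legs=6, mass=33, diet=carnivore, age=17}: legs = 6, does not fit → Negative.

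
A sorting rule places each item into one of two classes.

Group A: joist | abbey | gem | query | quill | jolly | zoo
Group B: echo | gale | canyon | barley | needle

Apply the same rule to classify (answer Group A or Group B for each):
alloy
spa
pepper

The distinguishing property — odd length — holds for all the 'Group A' cases and none of the 'Group B' cases.

Group A, Group A, Group B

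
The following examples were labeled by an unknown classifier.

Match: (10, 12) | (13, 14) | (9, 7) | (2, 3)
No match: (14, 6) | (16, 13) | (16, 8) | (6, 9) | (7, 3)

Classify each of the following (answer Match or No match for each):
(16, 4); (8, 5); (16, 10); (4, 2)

No match, No match, No match, Match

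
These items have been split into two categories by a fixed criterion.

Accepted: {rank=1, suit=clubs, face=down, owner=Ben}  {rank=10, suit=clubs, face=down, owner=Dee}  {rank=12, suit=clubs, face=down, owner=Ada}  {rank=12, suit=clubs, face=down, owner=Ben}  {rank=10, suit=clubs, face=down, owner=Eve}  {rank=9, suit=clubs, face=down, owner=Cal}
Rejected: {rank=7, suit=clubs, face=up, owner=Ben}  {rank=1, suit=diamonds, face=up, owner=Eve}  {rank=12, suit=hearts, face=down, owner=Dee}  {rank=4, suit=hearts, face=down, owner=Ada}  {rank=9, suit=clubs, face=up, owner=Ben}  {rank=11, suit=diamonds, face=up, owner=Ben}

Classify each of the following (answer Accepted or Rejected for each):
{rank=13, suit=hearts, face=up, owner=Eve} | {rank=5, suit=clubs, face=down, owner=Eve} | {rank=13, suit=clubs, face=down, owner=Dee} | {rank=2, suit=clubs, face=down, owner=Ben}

Rejected, Accepted, Accepted, Accepted

One predicate separates the groups cleanly: suit is clubs AND face is down.
{rank=13, suit=hearts, face=up, owner=Eve} → suit is hearts, face is up → Rejected. {rank=5, suit=clubs, face=down, owner=Eve} → suit is clubs, face is down → Accepted. {rank=13, suit=clubs, face=down, owner=Dee} → suit is clubs, face is down → Accepted. {rank=2, suit=clubs, face=down, owner=Ben} → suit is clubs, face is down → Accepted.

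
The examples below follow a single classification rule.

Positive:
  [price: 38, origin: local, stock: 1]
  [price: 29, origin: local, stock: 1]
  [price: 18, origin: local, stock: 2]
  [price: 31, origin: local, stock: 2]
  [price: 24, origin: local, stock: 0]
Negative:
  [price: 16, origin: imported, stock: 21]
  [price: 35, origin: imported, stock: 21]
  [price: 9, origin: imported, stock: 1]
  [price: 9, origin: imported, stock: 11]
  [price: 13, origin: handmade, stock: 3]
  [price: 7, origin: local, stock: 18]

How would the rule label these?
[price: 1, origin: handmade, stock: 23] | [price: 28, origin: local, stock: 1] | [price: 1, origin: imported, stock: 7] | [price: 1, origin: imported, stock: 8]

The simplest hypothesis consistent with all the labels is: origin is local AND price ≥ 9.

Negative, Positive, Negative, Negative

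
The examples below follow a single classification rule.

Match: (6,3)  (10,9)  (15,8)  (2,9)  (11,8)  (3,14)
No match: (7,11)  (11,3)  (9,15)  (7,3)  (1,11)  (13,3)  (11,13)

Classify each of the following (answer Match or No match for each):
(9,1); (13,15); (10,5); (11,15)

Every 'Match' example satisfies: sum is odd. None of the 'No match' examples do.

No match, No match, Match, No match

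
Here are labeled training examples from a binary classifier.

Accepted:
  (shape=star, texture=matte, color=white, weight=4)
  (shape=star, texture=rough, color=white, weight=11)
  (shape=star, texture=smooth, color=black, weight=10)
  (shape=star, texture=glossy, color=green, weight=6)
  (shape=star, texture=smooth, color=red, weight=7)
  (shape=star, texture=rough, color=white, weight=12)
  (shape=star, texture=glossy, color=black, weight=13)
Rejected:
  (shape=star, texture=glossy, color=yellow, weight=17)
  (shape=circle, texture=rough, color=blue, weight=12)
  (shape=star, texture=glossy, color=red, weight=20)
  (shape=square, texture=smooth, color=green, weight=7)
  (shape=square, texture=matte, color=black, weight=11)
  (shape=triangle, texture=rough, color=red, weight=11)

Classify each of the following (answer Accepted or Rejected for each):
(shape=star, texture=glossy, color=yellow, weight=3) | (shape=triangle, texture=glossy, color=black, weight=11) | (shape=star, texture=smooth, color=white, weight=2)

Accepted, Rejected, Accepted

Rule: shape is star AND weight ≤ 13. This holds for each 'Accepted' example and fails for each 'Rejected' one.
Accepted: (shape=star, texture=glossy, color=yellow, weight=3), since shape is star, weight = 3. Rejected: (shape=triangle, texture=glossy, color=black, weight=11), since shape is triangle, weight = 11. Accepted: (shape=star, texture=smooth, color=white, weight=2), since shape is star, weight = 2.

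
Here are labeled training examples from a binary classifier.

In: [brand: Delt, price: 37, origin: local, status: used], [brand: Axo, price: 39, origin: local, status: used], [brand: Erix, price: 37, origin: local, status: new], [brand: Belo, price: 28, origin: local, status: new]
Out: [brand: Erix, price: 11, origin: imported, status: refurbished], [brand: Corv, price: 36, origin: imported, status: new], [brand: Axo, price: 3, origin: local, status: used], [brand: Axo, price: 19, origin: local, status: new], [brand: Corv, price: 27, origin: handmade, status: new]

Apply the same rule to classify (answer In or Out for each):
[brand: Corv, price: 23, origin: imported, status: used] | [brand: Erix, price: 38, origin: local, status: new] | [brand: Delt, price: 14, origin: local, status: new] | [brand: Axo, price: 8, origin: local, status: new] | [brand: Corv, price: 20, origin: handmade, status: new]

Out, In, Out, Out, Out

The simplest hypothesis consistent with all the labels is: origin is local AND price ≥ 27.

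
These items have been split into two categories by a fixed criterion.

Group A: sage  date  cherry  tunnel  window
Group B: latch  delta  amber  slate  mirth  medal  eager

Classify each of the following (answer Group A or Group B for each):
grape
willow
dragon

Group B, Group A, Group A

The pattern is that an item is 'Group A' exactly when: even length.
grape → length 5 → Group B. willow → length 6 → Group A. dragon → length 6 → Group A.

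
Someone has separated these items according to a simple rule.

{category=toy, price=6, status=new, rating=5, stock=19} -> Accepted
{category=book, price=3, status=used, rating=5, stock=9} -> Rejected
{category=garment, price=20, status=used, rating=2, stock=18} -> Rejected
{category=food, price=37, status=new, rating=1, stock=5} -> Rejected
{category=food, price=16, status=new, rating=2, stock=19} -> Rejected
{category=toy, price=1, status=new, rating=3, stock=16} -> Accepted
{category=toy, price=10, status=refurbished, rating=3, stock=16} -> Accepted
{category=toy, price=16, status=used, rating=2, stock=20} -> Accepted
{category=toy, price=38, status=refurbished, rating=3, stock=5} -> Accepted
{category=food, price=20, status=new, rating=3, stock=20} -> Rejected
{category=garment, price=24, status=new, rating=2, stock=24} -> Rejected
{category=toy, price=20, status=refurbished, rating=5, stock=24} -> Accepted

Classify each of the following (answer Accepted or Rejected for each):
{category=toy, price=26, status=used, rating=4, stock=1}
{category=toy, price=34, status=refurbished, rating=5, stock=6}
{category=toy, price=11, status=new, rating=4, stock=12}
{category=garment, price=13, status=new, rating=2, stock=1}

Accepted, Accepted, Accepted, Rejected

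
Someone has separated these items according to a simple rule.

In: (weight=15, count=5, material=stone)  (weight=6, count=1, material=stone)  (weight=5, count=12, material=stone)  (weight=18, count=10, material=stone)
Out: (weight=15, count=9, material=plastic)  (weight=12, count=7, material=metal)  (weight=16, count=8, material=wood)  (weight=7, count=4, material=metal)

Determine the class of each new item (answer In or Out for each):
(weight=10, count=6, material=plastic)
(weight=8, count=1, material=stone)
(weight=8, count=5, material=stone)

Out, In, In

Rule: material is stone. This holds for each 'In' example and fails for each 'Out' one.
Out: (weight=10, count=6, material=plastic), since material is plastic. In: (weight=8, count=1, material=stone), since material is stone. In: (weight=8, count=5, material=stone), since material is stone.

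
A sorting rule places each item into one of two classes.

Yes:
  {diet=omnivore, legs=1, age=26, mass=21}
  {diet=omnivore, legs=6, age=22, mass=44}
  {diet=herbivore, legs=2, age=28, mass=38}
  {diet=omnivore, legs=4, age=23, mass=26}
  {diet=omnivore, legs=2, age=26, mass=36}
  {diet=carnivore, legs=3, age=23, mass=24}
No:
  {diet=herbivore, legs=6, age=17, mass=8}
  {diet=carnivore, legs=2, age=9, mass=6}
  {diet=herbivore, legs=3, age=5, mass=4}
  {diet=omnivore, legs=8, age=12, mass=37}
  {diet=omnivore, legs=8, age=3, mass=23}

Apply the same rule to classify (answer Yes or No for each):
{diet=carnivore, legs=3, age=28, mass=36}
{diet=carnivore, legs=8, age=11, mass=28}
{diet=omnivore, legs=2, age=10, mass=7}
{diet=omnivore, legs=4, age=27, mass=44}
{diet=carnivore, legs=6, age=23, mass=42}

Yes, No, No, Yes, Yes

The distinguishing property — age ≥ 22 — holds for all the 'Yes' cases and none of the 'No' cases.
{diet=carnivore, legs=3, age=28, mass=36}: age = 28, meets the rule → Yes. {diet=carnivore, legs=8, age=11, mass=28}: age = 11, doesn't match → No. {diet=omnivore, legs=2, age=10, mass=7}: age = 10, doesn't match → No. {diet=omnivore, legs=4, age=27, mass=44}: age = 27, meets the rule → Yes. {diet=carnivore, legs=6, age=23, mass=42}: age = 23, meets the rule → Yes.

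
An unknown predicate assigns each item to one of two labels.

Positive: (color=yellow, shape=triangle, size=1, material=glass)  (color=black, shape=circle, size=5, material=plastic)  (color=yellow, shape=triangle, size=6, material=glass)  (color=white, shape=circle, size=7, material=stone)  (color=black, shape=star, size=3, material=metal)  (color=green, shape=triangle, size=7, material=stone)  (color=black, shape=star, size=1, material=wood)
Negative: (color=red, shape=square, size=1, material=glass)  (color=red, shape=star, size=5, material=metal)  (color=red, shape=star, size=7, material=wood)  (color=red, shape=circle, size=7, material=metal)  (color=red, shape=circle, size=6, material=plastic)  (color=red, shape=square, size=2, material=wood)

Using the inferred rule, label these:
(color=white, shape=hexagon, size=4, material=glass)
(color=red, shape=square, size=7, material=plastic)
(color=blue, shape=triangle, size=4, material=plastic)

Positive, Negative, Positive

The rule appears to be: color is not red.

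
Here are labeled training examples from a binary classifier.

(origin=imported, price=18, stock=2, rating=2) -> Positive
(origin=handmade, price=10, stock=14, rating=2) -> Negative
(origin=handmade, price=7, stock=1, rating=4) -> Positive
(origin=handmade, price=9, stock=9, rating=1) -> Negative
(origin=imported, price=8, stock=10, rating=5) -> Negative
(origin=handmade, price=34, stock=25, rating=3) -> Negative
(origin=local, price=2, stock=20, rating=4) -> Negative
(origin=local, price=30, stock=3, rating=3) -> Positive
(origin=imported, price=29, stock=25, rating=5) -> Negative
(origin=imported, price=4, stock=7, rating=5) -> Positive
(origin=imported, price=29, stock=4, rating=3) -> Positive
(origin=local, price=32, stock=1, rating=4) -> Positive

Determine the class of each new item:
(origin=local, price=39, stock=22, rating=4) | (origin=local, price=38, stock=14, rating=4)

Negative, Negative

The common property of the 'Positive' items is: stock ≤ 7. No 'Negative' item has it.
Negative: (origin=local, price=39, stock=22, rating=4), since stock = 22. Negative: (origin=local, price=38, stock=14, rating=4), since stock = 14.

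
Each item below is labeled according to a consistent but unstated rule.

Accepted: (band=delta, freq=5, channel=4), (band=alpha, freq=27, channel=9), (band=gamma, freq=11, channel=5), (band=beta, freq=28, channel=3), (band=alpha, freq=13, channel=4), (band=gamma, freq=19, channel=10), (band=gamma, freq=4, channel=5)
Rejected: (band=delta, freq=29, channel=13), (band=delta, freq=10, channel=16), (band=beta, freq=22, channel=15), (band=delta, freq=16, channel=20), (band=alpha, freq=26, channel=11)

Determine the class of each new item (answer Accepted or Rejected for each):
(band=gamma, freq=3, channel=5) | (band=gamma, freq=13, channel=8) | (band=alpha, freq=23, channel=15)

Accepted, Accepted, Rejected

Rule: channel ≤ 10. This holds for each 'Accepted' example and fails for each 'Rejected' one.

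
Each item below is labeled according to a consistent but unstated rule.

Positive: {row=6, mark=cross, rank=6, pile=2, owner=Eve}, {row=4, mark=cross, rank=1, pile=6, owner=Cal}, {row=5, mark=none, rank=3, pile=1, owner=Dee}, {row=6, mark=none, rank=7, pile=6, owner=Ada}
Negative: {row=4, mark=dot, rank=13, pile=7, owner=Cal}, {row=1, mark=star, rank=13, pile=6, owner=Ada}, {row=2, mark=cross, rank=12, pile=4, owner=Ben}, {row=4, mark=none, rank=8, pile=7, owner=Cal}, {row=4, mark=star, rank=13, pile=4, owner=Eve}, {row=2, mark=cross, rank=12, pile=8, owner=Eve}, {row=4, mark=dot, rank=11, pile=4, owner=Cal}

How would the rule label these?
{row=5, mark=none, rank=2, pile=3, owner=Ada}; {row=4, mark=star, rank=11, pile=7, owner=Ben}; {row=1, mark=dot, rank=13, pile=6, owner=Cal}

All 'Positive' examples share one property — rank ≤ 7 — and every 'Negative' example lacks it.

Positive, Negative, Negative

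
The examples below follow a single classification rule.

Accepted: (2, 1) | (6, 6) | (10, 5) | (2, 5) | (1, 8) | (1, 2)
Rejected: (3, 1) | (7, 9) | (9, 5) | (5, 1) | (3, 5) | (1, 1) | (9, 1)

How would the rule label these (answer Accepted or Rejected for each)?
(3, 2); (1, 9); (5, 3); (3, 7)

Accepted, Rejected, Rejected, Rejected

The distinguishing property — product is even — holds for all the 'Accepted' cases and none of the 'Rejected' cases.
(3, 2): 3·2 = 6 — has this property, so Accepted. (1, 9): 1·9 = 9 — does not satisfy this, so Rejected. (5, 3): 5·3 = 15 — does not satisfy this, so Rejected. (3, 7): 3·7 = 21 — does not satisfy this, so Rejected.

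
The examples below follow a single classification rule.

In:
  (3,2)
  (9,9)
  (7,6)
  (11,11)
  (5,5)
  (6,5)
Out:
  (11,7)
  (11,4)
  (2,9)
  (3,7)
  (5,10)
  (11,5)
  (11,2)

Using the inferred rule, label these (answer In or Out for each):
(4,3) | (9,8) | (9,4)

In, In, Out

The rule appears to be: |first − second| ≤ 1.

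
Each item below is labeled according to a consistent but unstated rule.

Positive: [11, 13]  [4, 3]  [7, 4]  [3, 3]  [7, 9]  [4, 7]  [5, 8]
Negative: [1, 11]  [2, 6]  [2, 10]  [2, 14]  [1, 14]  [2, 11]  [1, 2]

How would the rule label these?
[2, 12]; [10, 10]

Negative, Positive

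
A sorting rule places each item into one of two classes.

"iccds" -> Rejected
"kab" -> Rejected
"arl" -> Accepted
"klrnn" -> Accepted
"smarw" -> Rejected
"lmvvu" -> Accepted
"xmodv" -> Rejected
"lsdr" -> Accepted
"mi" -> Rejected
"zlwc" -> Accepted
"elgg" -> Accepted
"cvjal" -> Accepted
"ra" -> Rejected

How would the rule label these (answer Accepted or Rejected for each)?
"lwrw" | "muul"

Accepted, Accepted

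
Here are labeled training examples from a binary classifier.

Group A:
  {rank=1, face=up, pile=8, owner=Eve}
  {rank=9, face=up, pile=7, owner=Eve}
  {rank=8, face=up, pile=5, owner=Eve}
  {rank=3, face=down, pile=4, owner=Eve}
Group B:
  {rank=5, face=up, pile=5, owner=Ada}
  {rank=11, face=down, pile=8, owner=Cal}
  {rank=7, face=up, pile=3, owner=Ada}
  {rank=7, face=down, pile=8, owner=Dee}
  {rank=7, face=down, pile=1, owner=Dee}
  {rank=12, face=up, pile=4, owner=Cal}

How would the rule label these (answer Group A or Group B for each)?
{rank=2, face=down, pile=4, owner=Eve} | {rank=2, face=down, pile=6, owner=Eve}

Group A, Group A

Rule: owner is Eve. This holds for each 'Group A' example and fails for each 'Group B' one.
{rank=2, face=down, pile=4, owner=Eve}: owner is Eve, fits → Group A.
{rank=2, face=down, pile=6, owner=Eve}: owner is Eve, fits → Group A.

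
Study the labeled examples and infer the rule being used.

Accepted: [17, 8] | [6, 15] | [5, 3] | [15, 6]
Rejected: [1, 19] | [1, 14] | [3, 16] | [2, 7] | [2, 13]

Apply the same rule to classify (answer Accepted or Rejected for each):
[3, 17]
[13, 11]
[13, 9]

Rejected, Accepted, Accepted

'Accepted' ⟺ first ≥ 5.
[3, 17]: first 3 — doesn't match, so Rejected. [13, 11]: first 13 — passes, so Accepted. [13, 9]: first 13 — passes, so Accepted.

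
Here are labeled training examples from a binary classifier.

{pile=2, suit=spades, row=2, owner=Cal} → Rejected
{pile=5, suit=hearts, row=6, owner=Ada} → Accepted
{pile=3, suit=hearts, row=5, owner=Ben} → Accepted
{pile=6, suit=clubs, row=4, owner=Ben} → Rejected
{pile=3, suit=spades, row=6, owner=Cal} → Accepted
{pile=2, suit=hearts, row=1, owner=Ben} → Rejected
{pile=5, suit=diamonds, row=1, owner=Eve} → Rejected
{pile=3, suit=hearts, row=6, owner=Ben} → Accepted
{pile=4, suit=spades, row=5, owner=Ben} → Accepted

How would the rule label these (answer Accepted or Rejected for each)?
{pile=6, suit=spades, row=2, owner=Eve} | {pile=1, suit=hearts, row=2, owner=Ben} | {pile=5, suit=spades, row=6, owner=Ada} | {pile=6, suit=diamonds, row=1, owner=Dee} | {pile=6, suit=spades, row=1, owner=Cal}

Rejected, Rejected, Accepted, Rejected, Rejected

'Accepted' ⟺ row ≥ 5.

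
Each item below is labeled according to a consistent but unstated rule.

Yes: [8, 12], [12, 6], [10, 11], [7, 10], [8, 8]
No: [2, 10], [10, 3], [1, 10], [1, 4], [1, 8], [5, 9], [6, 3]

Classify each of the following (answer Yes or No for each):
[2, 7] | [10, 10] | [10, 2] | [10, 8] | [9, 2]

Every 'Yes' example satisfies: sum ≥ 16. None of the 'No' examples do.
[2, 7]: No (2+7 = 9). [10, 10]: Yes (10+10 = 20). [10, 2]: No (10+2 = 12). [10, 8]: Yes (10+8 = 18). [9, 2]: No (9+2 = 11).

No, Yes, No, Yes, No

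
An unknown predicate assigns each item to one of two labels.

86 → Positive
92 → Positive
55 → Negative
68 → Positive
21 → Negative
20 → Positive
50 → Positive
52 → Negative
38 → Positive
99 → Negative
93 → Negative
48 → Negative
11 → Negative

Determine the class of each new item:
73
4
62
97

Negative, Negative, Positive, Negative

A rule that fits every label: ≡ 2 (mod 6) — true of each 'Positive' example, false of each 'Negative' one.
73: Negative (73 mod 6 = 1). 4: Negative (4 mod 6 = 4). 62: Positive (62 mod 6 = 2). 97: Negative (97 mod 6 = 1).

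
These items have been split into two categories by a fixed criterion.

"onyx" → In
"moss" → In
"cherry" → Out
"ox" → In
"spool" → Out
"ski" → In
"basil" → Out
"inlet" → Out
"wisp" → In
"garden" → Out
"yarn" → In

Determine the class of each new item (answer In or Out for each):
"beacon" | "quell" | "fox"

The pattern is that an item is 'In' exactly when: length ≤ 4.
"beacon" → length 6 → Out.
"quell" → length 5 → Out.
"fox" → length 3 → In.

Out, Out, In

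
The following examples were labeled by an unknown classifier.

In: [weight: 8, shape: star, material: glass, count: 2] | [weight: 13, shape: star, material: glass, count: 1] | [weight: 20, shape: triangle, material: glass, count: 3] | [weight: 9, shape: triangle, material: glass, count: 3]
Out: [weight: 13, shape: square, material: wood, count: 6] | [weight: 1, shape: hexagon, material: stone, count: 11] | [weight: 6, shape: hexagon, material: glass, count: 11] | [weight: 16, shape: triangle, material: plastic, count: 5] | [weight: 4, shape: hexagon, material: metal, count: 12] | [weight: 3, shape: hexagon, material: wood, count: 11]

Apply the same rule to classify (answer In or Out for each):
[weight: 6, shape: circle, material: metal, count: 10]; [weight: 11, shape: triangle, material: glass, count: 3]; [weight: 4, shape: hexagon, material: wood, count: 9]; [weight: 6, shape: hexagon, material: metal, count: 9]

The distinguishing property — count ≤ 3 — holds for all the 'In' cases and none of the 'Out' cases.

Out, In, Out, Out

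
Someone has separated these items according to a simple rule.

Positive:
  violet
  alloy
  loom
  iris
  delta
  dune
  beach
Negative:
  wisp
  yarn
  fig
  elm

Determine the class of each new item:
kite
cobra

Positive, Positive

The pattern is that an item is 'Positive' exactly when: has ≥ 2 vowels.
kite → 2 vowels → Positive. cobra → 2 vowels → Positive.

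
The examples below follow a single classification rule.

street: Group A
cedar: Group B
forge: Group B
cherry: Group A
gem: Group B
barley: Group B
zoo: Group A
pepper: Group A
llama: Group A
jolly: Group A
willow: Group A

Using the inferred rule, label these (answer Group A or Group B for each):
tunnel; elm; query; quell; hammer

Group A, Group B, Group B, Group A, Group A

'Group A' ⟺ has a double letter.
tunnel → 'nn' doubled → Group A.
elm → no doubled letter → Group B.
query → no doubled letter → Group B.
quell → 'll' doubled → Group A.
hammer → 'mm' doubled → Group A.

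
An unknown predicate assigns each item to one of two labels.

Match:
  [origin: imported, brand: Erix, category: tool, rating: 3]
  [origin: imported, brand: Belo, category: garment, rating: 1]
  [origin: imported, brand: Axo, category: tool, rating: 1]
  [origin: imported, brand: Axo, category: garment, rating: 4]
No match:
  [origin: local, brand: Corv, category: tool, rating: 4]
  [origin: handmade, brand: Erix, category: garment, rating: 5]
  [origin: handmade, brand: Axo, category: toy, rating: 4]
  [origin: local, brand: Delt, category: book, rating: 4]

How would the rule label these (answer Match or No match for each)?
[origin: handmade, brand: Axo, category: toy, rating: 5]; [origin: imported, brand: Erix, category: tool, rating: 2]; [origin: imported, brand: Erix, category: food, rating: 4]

No match, Match, Match

The common property of the 'Match' items is: origin is imported. No 'No match' item has it.
[origin: handmade, brand: Axo, category: toy, rating: 5]: origin is handmade, doesn't qualify → No match.
[origin: imported, brand: Erix, category: tool, rating: 2]: origin is imported, qualifies → Match.
[origin: imported, brand: Erix, category: food, rating: 4]: origin is imported, qualifies → Match.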